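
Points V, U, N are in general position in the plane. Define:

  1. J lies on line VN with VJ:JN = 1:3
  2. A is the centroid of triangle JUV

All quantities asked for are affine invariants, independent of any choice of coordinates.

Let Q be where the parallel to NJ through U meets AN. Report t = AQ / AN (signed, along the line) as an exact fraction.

Choose coordinates V = (0, 0), U = (1, 0), N = (0, 1).
1. J lies on line VN with VJ:JN = 1:3 ⇒ J = (0, 1/4)
2. A is the centroid of triangle JUV ⇒ A = (1/3, 1/12)
through U parallel to NJ: direction (0, -3/4); meets AN at Q = (1, -7/4)
Q = A + t·(N−A) with t = -2

t = -2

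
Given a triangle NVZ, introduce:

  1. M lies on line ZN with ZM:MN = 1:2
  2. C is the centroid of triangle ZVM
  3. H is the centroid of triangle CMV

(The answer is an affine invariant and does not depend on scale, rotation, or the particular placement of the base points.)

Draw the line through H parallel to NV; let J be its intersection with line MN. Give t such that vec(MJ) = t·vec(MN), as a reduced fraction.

Choose coordinates N = (0, 0), V = (1, 0), Z = (0, 1).
1. M lies on line ZN with ZM:MN = 1:2 ⇒ M = (0, 2/3)
2. C is the centroid of triangle ZVM ⇒ C = (1/3, 5/9)
3. H is the centroid of triangle CMV ⇒ H = (4/9, 11/27)
through H parallel to NV: direction (1, 0); meets MN at J = (0, 11/27)
J = M + t·(N−M) with t = 7/18

t = 7/18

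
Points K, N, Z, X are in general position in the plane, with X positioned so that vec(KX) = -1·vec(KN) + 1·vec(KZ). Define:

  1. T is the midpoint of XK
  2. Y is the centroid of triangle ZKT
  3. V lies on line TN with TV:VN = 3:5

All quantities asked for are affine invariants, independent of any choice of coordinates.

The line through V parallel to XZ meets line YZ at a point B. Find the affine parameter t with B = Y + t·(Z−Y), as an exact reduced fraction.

Choose coordinates K = (0, 0), N = (1, 0), Z = (0, 1), X = (-1, 1).
1. T is the midpoint of XK ⇒ T = (-1/2, 1/2)
2. Y is the centroid of triangle ZKT ⇒ Y = (-1/6, 1/2)
3. V lies on line TN with TV:VN = 3:5 ⇒ V = (1/16, 5/16)
through V parallel to XZ: direction (1, 0); meets YZ at B = (-11/48, 5/16)
B = Y + t·(Z−Y) with t = -3/8

t = -3/8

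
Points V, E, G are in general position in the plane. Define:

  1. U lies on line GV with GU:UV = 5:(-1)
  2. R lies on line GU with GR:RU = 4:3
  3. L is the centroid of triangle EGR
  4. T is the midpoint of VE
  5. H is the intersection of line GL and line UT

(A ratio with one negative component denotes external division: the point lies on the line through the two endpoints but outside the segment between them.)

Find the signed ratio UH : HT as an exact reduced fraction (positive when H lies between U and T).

UH:HT = -35/4

Choose coordinates V = (0, 0), E = (1, 0), G = (0, 1).
1. U lies on line GV with GU:UV = 5:(-1) ⇒ U = (0, -1/4)
2. R lies on line GU with GR:RU = 4:3 ⇒ R = (0, 2/7)
3. L is the centroid of triangle EGR ⇒ L = (1/3, 3/7)
4. T is the midpoint of VE ⇒ T = (1/2, 0)
5. H is the intersection of line GL and line UT ⇒ H = (35/62, 1/31)
H = U + t·(T−U) with t = 35/31, so UH:HT = t:(1−t) = 35/31:-4/31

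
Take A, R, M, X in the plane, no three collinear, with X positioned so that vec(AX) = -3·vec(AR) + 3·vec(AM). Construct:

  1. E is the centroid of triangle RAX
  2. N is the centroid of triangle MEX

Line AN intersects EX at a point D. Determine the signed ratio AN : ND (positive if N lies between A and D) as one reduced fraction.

AN:ND = -13/4

Choose coordinates A = (0, 0), R = (1, 0), M = (0, 1), X = (-3, 3).
1. E is the centroid of triangle RAX ⇒ E = (-2/3, 1)
2. N is the centroid of triangle MEX ⇒ N = (-11/9, 5/3)
line AN meets EX at D = (-11/13, 15/13)
N = A + t·(D−A) with t = 13/9, so AN:ND = 13/9:-4/9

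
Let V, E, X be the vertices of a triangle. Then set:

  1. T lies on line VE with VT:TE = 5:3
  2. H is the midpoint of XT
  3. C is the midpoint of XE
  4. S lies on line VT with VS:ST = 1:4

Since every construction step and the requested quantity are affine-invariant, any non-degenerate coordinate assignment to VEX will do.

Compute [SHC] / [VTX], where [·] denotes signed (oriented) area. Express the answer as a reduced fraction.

Work in coordinates with V = (0, 0), E = (1, 0), X = (0, 1).
1. T lies on line VE with VT:TE = 5:3 ⇒ T = (5/8, 0)
2. H is the midpoint of XT ⇒ H = (5/16, 1/2)
3. C is the midpoint of XE ⇒ C = (1/2, 1/2)
4. S lies on line VT with VS:ST = 1:4 ⇒ S = (1/8, 0)
2·[SHC] = -3/32, 2·[VTX] = 5/8
[SHC]:[VTX] = -3/32:5/8 = -3/20

[SHC]:[VTX] = -3/20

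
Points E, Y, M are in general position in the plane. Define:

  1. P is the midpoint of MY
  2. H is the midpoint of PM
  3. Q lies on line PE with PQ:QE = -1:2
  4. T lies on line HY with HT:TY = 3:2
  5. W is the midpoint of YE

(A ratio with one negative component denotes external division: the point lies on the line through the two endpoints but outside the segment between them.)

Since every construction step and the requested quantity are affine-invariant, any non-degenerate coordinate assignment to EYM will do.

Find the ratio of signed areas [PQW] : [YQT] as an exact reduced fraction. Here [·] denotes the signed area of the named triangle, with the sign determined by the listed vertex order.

[PQW]:[YQT] = -5/6

Work in coordinates with E = (0, 0), Y = (1, 0), M = (0, 1).
1. P is the midpoint of MY ⇒ P = (1/2, 1/2)
2. H is the midpoint of PM ⇒ H = (1/4, 3/4)
3. Q lies on line PE with PQ:QE = -1:2 ⇒ Q = (1, 1)
4. T lies on line HY with HT:TY = 3:2 ⇒ T = (7/10, 3/10)
5. W is the midpoint of YE ⇒ W = (1/2, 0)
2·[PQW] = -1/4, 2·[YQT] = 3/10
[PQW]:[YQT] = -1/4:3/10 = -5/6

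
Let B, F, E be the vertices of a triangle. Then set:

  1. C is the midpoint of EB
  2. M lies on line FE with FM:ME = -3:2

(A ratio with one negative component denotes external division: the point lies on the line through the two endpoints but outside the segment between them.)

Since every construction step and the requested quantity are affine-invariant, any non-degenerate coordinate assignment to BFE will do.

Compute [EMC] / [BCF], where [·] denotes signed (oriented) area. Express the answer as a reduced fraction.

Assign B = (0, 0), F = (1, 0), E = (0, 1) — the answer is frame-independent, so this choice is without loss of generality.
1. C is the midpoint of EB ⇒ C = (0, 1/2)
2. M lies on line FE with FM:ME = -3:2 ⇒ M = (-2, 3)
2·[EMC] = 1, 2·[BCF] = -1/2
[EMC]:[BCF] = 1:-1/2 = -2

[EMC]:[BCF] = -2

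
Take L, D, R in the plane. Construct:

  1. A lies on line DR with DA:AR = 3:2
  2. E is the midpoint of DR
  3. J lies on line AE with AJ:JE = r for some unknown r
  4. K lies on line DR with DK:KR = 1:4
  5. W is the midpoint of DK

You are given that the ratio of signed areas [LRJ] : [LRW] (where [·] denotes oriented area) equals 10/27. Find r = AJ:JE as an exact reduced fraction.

Work in coordinates with L = (0, 0), D = (1, 0), R = (0, 1).
1. A lies on line DR with DA:AR = 3:2 ⇒ A = (2/5, 3/5)
2. E is the midpoint of DR ⇒ E = (1/2, 1/2)
3. With AJ:JE = r, write λ = r/(r+1) so J = A + λ·(E−A); J is affine-linear in λ
4. K lies on line DR with DK:KR = 1:4 ⇒ K = (4/5, 1/5)
5. W is the midpoint of DK ⇒ W = (9/10, 1/10)
Every point depending on J is an affine combination of J and λ-independent points, so each such coordinate is linear in λ; the λ² term in each signed area is a multiple of (E−A)×(E−A) = 0, so 2·[LRJ] and 2·[LRW] are each linear in λ. Evaluating at λ=0 and λ=1:
  2·[LRJ] = -1/10·λ − 2/5,   2·[LRW] = -9/10
So [LRJ]:[LRW] = (-1/10·λ − 2/5) / (-9/10). Setting this equal to 10/27:
  -1/10·λ − 2/5 = 10/27·(-9/10)  ⇒  λ = -2/3
Then r = λ/(1−λ) = (-2/3)/(5/3) = -2/5. Check: with r = -2/5, J = (1/3, 2/3) and [LRJ]:[LRW] = 10/27 as required.

r = -2/5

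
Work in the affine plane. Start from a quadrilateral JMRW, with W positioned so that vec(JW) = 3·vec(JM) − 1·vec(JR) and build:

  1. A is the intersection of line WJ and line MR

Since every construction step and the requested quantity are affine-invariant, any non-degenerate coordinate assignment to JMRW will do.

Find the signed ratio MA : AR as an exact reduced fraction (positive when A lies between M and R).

Choose coordinates J = (0, 0), M = (1, 0), R = (0, 1), W = (3, -1).
1. A is the intersection of line WJ and line MR ⇒ A = (3/2, -1/2)
A = M + t·(R−M) with t = -1/2, so MA:AR = t:(1−t) = -1/2:3/2

MA:AR = -1/3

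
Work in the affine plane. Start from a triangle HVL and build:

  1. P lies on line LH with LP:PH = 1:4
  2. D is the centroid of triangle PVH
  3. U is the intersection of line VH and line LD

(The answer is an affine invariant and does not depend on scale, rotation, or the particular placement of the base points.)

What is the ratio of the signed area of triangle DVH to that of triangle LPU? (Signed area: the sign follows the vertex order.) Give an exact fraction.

Set H = (0, 0), V = (1, 0), L = (0, 1); any affine frame gives the same invariant.
1. P lies on line LH with LP:PH = 1:4 ⇒ P = (0, 4/5)
2. D is the centroid of triangle PVH ⇒ D = (1/3, 4/15)
3. U is the intersection of line VH and line LD ⇒ U = (5/11, 0)
2·[DVH] = -4/15, 2·[LPU] = 1/11
[DVH]:[LPU] = -4/15:1/11 = -44/15

[DVH]:[LPU] = -44/15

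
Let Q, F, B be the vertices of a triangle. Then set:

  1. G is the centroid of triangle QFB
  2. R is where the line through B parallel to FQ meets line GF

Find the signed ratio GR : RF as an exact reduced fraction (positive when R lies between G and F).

GR:RF = -2/3

Assign Q = (0, 0), F = (1, 0), B = (0, 1) — the answer is frame-independent, so this choice is without loss of generality.
1. G is the centroid of triangle QFB ⇒ G = (1/3, 1/3)
2. R is where the line through B parallel to FQ meets line GF ⇒ R = (-1, 1)
R = G + t·(F−G) with t = -2, so GR:RF = t:(1−t) = -2:3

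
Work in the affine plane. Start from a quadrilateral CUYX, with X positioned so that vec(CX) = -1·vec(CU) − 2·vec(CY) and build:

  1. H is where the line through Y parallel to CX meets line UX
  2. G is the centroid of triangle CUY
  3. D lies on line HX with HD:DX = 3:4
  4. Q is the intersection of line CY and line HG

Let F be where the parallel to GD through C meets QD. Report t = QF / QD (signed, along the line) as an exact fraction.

Set C = (0, 0), U = (1, 0), Y = (0, 1), X = (-1, -2); any affine frame gives the same invariant.
1. H is where the line through Y parallel to CX meets line UX ⇒ H = (-2, -3)
2. G is the centroid of triangle CUY ⇒ G = (1/3, 1/3)
3. D lies on line HX with HD:DX = 3:4 ⇒ D = (-11/7, -18/7)
4. Q is the intersection of line CY and line HG ⇒ Q = (0, -1/7)
through C parallel to GD: direction (-40/21, -61/21); meets QD at F = (440/63, 671/63)
F = Q + t·(D−Q) with t = -40/9

t = -40/9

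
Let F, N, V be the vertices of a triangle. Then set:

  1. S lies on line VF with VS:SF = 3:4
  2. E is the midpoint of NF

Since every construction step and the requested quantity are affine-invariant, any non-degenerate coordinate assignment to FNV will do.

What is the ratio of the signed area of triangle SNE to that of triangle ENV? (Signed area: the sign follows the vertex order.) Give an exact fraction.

Set F = (0, 0), N = (1, 0), V = (0, 1); any affine frame gives the same invariant.
1. S lies on line VF with VS:SF = 3:4 ⇒ S = (0, 4/7)
2. E is the midpoint of NF ⇒ E = (1/2, 0)
2·[SNE] = -2/7, 2·[ENV] = 1/2
[SNE]:[ENV] = -2/7:1/2 = -4/7

[SNE]:[ENV] = -4/7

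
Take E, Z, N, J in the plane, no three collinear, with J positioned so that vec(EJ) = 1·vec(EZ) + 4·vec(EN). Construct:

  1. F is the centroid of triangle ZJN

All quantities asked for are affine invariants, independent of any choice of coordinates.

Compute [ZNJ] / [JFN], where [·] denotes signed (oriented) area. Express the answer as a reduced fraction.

Assign E = (0, 0), Z = (1, 0), N = (0, 1), J = (1, 4) — the answer is frame-independent, so this choice is without loss of generality.
1. F is the centroid of triangle ZJN ⇒ F = (2/3, 5/3)
2·[ZNJ] = -4, 2·[JFN] = -4/3
[ZNJ]:[JFN] = -4:-4/3 = 3

[ZNJ]:[JFN] = 3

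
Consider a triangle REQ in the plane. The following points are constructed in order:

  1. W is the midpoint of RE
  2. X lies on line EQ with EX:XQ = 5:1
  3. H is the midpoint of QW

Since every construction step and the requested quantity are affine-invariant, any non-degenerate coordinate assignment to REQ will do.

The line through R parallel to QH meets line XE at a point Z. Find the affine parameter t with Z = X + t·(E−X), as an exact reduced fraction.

Assign R = (0, 0), E = (1, 0), Q = (0, 1) — the answer is frame-independent, so this choice is without loss of generality.
1. W is the midpoint of RE ⇒ W = (1/2, 0)
2. X lies on line EQ with EX:XQ = 5:1 ⇒ X = (1/6, 5/6)
3. H is the midpoint of QW ⇒ H = (1/4, 1/2)
through R parallel to QH: direction (1/4, -1/2); meets XE at Z = (-1, 2)
Z = X + t·(E−X) with t = -7/5

t = -7/5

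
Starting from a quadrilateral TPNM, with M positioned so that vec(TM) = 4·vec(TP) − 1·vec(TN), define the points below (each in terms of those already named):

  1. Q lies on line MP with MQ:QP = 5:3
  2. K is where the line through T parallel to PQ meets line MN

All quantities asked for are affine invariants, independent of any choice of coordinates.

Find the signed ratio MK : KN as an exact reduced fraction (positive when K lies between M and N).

Set T = (0, 0), P = (1, 0), N = (0, 1), M = (4, -1); any affine frame gives the same invariant.
1. Q lies on line MP with MQ:QP = 5:3 ⇒ Q = (17/8, -3/8)
2. K is where the line through T parallel to PQ meets line MN ⇒ K = (6, -2)
K = M + t·(N−M) with t = -1/2, so MK:KN = t:(1−t) = -1/2:3/2

MK:KN = -1/3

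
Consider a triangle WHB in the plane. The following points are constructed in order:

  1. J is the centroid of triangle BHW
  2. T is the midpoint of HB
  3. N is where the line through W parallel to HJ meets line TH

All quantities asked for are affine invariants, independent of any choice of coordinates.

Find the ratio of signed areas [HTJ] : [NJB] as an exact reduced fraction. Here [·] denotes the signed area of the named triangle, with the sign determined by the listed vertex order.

Choose coordinates W = (0, 0), H = (1, 0), B = (0, 1).
1. J is the centroid of triangle BHW ⇒ J = (1/3, 1/3)
2. T is the midpoint of HB ⇒ T = (1/2, 1/2)
3. N is where the line through W parallel to HJ meets line TH ⇒ N = (2, -1)
2·[HTJ] = 1/6, 2·[NJB] = -2/3
[HTJ]:[NJB] = 1/6:-2/3 = -1/4

[HTJ]:[NJB] = -1/4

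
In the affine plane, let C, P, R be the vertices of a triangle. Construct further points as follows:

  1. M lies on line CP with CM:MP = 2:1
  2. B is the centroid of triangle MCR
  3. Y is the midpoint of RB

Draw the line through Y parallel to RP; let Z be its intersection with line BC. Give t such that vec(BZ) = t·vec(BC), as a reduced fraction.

Assign C = (0, 0), P = (1, 0), R = (0, 1) — the answer is frame-independent, so this choice is without loss of generality.
1. M lies on line CP with CM:MP = 2:1 ⇒ M = (2/3, 0)
2. B is the centroid of triangle MCR ⇒ B = (2/9, 1/3)
3. Y is the midpoint of RB ⇒ Y = (1/9, 2/3)
through Y parallel to RP: direction (1, -1); meets BC at Z = (14/45, 7/15)
Z = B + t·(C−B) with t = -2/5

t = -2/5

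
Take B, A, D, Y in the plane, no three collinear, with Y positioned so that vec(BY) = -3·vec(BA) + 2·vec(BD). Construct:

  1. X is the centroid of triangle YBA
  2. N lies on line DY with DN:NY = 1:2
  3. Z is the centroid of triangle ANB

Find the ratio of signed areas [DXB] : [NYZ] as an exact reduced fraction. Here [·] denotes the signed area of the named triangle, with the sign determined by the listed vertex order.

Work in coordinates with B = (0, 0), A = (1, 0), D = (0, 1), Y = (-3, 2).
1. X is the centroid of triangle YBA ⇒ X = (-2/3, 2/3)
2. N lies on line DY with DN:NY = 1:2 ⇒ N = (-1, 4/3)
3. Z is the centroid of triangle ANB ⇒ Z = (0, 4/9)
2·[DXB] = 2/3, 2·[NYZ] = 10/9
[DXB]:[NYZ] = 2/3:10/9 = 3/5

[DXB]:[NYZ] = 3/5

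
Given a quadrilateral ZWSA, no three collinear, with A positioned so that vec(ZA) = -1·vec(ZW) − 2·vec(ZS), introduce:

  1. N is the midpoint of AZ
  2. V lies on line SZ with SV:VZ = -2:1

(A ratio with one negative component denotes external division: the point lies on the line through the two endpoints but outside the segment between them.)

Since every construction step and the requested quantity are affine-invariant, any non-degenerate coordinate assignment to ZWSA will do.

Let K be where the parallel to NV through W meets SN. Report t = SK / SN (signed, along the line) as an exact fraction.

t = 1/2

Work in coordinates with Z = (0, 0), W = (1, 0), S = (0, 1), A = (-1, -2).
1. N is the midpoint of AZ ⇒ N = (-1/2, -1)
2. V lies on line SZ with SV:VZ = -2:1 ⇒ V = (0, -1)
through W parallel to NV: direction (1/2, 0); meets SN at K = (-1/4, 0)
K = S + t·(N−S) with t = 1/2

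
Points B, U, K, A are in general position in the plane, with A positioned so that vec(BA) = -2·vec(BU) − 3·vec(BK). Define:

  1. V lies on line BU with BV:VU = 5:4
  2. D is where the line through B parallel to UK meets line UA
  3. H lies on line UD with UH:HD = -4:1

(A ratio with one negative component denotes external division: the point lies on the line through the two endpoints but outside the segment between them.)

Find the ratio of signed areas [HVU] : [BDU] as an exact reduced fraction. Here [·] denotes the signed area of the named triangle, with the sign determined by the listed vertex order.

[HVU]:[BDU] = -16/27

Work in coordinates with B = (0, 0), U = (1, 0), K = (0, 1), A = (-2, -3).
1. V lies on line BU with BV:VU = 5:4 ⇒ V = (5/9, 0)
2. D is where the line through B parallel to UK meets line UA ⇒ D = (1/2, -1/2)
3. H lies on line UD with UH:HD = -4:1 ⇒ H = (1/3, -2/3)
2·[HVU] = -8/27, 2·[BDU] = 1/2
[HVU]:[BDU] = -8/27:1/2 = -16/27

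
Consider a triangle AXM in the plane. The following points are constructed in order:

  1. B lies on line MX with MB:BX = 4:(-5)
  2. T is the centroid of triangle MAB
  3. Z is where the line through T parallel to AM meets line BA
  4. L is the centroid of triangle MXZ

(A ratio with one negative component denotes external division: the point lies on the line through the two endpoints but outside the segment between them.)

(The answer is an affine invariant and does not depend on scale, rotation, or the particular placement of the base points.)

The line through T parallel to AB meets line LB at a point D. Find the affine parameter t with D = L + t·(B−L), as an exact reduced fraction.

t = 5/9

Work in coordinates with A = (0, 0), X = (1, 0), M = (0, 1).
1. B lies on line MX with MB:BX = 4:(-5) ⇒ B = (-4, 5)
2. T is the centroid of triangle MAB ⇒ T = (-4/3, 2)
3. Z is where the line through T parallel to AM meets line BA ⇒ Z = (-4/3, 5/3)
4. L is the centroid of triangle MXZ ⇒ L = (-1/9, 8/9)
through T parallel to AB: direction (-4, 5); meets LB at D = (-184/81, 257/81)
D = L + t·(B−L) with t = 5/9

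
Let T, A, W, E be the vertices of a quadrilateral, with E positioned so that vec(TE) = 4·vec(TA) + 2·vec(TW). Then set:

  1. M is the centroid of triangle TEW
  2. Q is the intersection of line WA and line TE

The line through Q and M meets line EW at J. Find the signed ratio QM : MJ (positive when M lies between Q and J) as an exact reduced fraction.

Set T = (0, 0), A = (1, 0), W = (0, 1), E = (4, 2); any affine frame gives the same invariant.
1. M is the centroid of triangle TEW ⇒ M = (4/3, 1)
2. Q is the intersection of line WA and line TE ⇒ Q = (2/3, 1/3)
line QM meets EW at J = (16/9, 13/9)
M = Q + t·(J−Q) with t = 3/5, so QM:MJ = 3/5:2/5

QM:MJ = 3/2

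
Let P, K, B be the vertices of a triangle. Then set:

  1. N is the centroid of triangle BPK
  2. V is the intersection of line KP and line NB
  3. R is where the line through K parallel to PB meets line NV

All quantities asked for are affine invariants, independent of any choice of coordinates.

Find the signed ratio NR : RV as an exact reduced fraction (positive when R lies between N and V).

NR:RV = -4/3

Choose coordinates P = (0, 0), K = (1, 0), B = (0, 1).
1. N is the centroid of triangle BPK ⇒ N = (1/3, 1/3)
2. V is the intersection of line KP and line NB ⇒ V = (1/2, 0)
3. R is where the line through K parallel to PB meets line NV ⇒ R = (1, -1)
R = N + t·(V−N) with t = 4, so NR:RV = t:(1−t) = 4:-3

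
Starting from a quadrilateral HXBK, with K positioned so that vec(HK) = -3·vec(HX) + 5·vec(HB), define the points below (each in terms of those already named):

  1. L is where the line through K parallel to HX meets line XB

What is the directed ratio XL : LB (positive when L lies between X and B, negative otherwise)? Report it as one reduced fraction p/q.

XL:LB = -5/4

Choose coordinates H = (0, 0), X = (1, 0), B = (0, 1), K = (-3, 5).
1. L is where the line through K parallel to HX meets line XB ⇒ L = (-4, 5)
L = X + t·(B−X) with t = 5, so XL:LB = t:(1−t) = 5:-4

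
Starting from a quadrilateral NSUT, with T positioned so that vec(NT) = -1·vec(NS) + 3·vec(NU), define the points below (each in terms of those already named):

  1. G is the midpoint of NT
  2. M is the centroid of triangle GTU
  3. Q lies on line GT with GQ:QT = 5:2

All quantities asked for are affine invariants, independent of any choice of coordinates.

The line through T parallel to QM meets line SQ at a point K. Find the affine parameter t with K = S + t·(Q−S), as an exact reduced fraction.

t = 17/19

Set N = (0, 0), S = (1, 0), U = (0, 1), T = (-1, 3); any affine frame gives the same invariant.
1. G is the midpoint of NT ⇒ G = (-1/2, 3/2)
2. M is the centroid of triangle GTU ⇒ M = (-1/2, 11/6)
3. Q lies on line GT with GQ:QT = 5:2 ⇒ Q = (-6/7, 18/7)
through T parallel to QM: direction (5/14, -31/42); meets SQ at K = (-88/133, 306/133)
K = S + t·(Q−S) with t = 17/19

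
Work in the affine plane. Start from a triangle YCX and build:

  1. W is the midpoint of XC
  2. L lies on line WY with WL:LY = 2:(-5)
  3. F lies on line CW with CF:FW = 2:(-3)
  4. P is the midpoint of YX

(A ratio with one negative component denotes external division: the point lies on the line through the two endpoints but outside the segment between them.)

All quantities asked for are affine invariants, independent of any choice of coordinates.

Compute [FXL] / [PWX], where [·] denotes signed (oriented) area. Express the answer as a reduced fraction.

Assign Y = (0, 0), C = (1, 0), X = (0, 1) — the answer is frame-independent, so this choice is without loss of generality.
1. W is the midpoint of XC ⇒ W = (1/2, 1/2)
2. L lies on line WY with WL:LY = 2:(-5) ⇒ L = (5/6, 5/6)
3. F lies on line CW with CF:FW = 2:(-3) ⇒ F = (2, -1)
4. P is the midpoint of YX ⇒ P = (0, 1/2)
2·[FXL] = -4/3, 2·[PWX] = 1/4
[FXL]:[PWX] = -4/3:1/4 = -16/3

[FXL]:[PWX] = -16/3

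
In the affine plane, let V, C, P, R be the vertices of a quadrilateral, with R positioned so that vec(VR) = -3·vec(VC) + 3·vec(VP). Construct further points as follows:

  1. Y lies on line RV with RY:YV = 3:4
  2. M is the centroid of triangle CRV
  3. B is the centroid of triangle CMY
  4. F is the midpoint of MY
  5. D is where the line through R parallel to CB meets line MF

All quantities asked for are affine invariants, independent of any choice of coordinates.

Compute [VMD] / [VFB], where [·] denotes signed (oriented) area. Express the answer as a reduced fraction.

Set V = (0, 0), C = (1, 0), P = (0, 1), R = (-3, 3); any affine frame gives the same invariant.
1. Y lies on line RV with RY:YV = 3:4 ⇒ Y = (-12/7, 12/7)
2. M is the centroid of triangle CRV ⇒ M = (-2/3, 1)
3. B is the centroid of triangle CMY ⇒ B = (-29/63, 19/21)
4. F is the midpoint of MY ⇒ F = (-25/21, 19/14)
5. D is where the line through R parallel to CB meets line MF ⇒ D = (-67/7, 99/14)
2·[VMD] = 34/7, 2·[VFB] = -19/42
[VMD]:[VFB] = 34/7:-19/42 = -204/19

[VMD]:[VFB] = -204/19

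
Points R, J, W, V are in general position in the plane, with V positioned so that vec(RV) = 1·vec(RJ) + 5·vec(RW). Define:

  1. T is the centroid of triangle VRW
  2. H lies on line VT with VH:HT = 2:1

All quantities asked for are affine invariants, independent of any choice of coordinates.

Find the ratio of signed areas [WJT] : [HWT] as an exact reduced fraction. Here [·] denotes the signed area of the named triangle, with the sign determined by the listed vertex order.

Work in coordinates with R = (0, 0), J = (1, 0), W = (0, 1), V = (1, 5).
1. T is the centroid of triangle VRW ⇒ T = (1/3, 2)
2. H lies on line VT with VH:HT = 2:1 ⇒ H = (5/9, 3)
2·[WJT] = 4/3, 2·[HWT] = 1/9
[WJT]:[HWT] = 4/3:1/9 = 12

[WJT]:[HWT] = 12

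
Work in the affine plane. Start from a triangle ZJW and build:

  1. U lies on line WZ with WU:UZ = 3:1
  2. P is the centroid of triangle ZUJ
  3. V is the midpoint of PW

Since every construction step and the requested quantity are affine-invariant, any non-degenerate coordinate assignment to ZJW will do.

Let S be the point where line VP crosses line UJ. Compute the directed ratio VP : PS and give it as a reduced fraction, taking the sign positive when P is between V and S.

VP:PS = -5

Set Z = (0, 0), J = (1, 0), W = (0, 1); any affine frame gives the same invariant.
1. U lies on line WZ with WU:UZ = 3:1 ⇒ U = (0, 1/4)
2. P is the centroid of triangle ZUJ ⇒ P = (1/3, 1/12)
3. V is the midpoint of PW ⇒ V = (1/6, 13/24)
line VP meets UJ at S = (3/10, 7/40)
P = V + t·(S−V) with t = 5/4, so VP:PS = 5/4:-1/4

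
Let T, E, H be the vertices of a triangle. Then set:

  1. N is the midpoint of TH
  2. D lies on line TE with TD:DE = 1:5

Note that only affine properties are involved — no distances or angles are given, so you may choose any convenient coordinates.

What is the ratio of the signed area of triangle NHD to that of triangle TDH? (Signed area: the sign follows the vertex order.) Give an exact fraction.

Work in coordinates with T = (0, 0), E = (1, 0), H = (0, 1).
1. N is the midpoint of TH ⇒ N = (0, 1/2)
2. D lies on line TE with TD:DE = 1:5 ⇒ D = (1/6, 0)
2·[NHD] = -1/12, 2·[TDH] = 1/6
[NHD]:[TDH] = -1/12:1/6 = -1/2

[NHD]:[TDH] = -1/2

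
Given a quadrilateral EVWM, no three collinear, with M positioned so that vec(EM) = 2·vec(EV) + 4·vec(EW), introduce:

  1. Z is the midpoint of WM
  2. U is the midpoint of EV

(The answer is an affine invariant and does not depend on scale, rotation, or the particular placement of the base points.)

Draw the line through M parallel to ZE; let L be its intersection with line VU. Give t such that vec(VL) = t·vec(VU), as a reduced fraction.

Assign E = (0, 0), V = (1, 0), W = (0, 1), M = (2, 4) — the answer is frame-independent, so this choice is without loss of generality.
1. Z is the midpoint of WM ⇒ Z = (1, 5/2)
2. U is the midpoint of EV ⇒ U = (1/2, 0)
through M parallel to ZE: direction (-1, -5/2); meets VU at L = (2/5, 0)
L = V + t·(U−V) with t = 6/5

t = 6/5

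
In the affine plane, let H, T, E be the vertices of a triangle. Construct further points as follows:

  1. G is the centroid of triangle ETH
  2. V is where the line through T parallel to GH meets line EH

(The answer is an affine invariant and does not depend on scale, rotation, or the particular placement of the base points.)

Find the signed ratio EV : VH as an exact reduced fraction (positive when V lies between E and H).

EV:VH = -2

Work in coordinates with H = (0, 0), T = (1, 0), E = (0, 1).
1. G is the centroid of triangle ETH ⇒ G = (1/3, 1/3)
2. V is where the line through T parallel to GH meets line EH ⇒ V = (0, -1)
V = E + t·(H−E) with t = 2, so EV:VH = t:(1−t) = 2:-1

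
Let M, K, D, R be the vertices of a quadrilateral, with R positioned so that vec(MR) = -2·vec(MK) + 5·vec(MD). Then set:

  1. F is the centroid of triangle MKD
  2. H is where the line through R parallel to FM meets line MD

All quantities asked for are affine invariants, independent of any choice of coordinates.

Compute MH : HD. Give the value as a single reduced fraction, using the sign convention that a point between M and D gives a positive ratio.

MH:HD = -7/6

Choose coordinates M = (0, 0), K = (1, 0), D = (0, 1), R = (-2, 5).
1. F is the centroid of triangle MKD ⇒ F = (1/3, 1/3)
2. H is where the line through R parallel to FM meets line MD ⇒ H = (0, 7)
H = M + t·(D−M) with t = 7, so MH:HD = t:(1−t) = 7:-6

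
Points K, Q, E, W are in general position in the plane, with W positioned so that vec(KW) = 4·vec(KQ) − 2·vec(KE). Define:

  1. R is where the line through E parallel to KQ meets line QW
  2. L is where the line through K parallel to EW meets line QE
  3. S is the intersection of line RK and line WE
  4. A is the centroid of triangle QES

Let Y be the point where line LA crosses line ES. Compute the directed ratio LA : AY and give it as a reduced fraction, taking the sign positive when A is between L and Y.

LA:AY = 11

Choose coordinates K = (0, 0), Q = (1, 0), E = (0, 1), W = (4, -2).
1. R is where the line through E parallel to KQ meets line QW ⇒ R = (-1/2, 1)
2. L is where the line through K parallel to EW meets line QE ⇒ L = (4, -3)
3. S is the intersection of line RK and line WE ⇒ S = (-4/5, 8/5)
4. A is the centroid of triangle QES ⇒ A = (1/15, 13/15)
line LA meets ES at Y = (-16/55, 67/55)
A = L + t·(Y−L) with t = 11/12, so LA:AY = 11/12:1/12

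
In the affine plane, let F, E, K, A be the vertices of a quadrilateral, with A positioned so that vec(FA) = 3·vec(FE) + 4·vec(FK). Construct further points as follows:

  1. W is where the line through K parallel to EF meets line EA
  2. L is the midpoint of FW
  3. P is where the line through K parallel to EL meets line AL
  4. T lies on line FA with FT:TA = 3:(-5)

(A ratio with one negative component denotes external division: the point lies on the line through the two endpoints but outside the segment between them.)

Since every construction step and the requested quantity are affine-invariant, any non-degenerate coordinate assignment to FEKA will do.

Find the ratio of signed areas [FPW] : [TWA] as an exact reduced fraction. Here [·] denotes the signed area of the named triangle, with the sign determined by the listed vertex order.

[FPW]:[TWA] = 1/20

Choose coordinates F = (0, 0), E = (1, 0), K = (0, 1), A = (3, 4).
1. W is where the line through K parallel to EF meets line EA ⇒ W = (3/2, 1)
2. L is the midpoint of FW ⇒ L = (3/4, 1/2)
3. P is where the line through K parallel to EL meets line AL ⇒ P = (15/32, 1/16)
4. T lies on line FA with FT:TA = 3:(-5) ⇒ T = (-9/2, -6)
2·[FPW] = 3/8, 2·[TWA] = 15/2
[FPW]:[TWA] = 3/8:15/2 = 1/20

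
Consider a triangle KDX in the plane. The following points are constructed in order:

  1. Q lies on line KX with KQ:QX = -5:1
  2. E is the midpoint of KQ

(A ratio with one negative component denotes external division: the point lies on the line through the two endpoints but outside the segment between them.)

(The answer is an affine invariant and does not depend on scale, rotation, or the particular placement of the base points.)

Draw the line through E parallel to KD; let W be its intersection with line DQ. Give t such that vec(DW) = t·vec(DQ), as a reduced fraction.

Choose coordinates K = (0, 0), D = (1, 0), X = (0, 1).
1. Q lies on line KX with KQ:QX = -5:1 ⇒ Q = (0, 5/4)
2. E is the midpoint of KQ ⇒ E = (0, 5/8)
through E parallel to KD: direction (1, 0); meets DQ at W = (1/2, 5/8)
W = D + t·(Q−D) with t = 1/2

t = 1/2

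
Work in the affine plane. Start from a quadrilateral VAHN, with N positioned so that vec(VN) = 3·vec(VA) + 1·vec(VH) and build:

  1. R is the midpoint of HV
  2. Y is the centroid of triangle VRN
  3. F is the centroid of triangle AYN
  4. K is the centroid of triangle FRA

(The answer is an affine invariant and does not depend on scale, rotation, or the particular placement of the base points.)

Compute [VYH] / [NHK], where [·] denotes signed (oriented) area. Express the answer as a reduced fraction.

[VYH]:[NHK] = 1/2

Set V = (0, 0), A = (1, 0), H = (0, 1), N = (3, 1); any affine frame gives the same invariant.
1. R is the midpoint of HV ⇒ R = (0, 1/2)
2. Y is the centroid of triangle VRN ⇒ Y = (1, 1/2)
3. F is the centroid of triangle AYN ⇒ F = (5/3, 1/2)
4. K is the centroid of triangle FRA ⇒ K = (8/9, 1/3)
2·[VYH] = 1, 2·[NHK] = 2
[VYH]:[NHK] = 1:2 = 1/2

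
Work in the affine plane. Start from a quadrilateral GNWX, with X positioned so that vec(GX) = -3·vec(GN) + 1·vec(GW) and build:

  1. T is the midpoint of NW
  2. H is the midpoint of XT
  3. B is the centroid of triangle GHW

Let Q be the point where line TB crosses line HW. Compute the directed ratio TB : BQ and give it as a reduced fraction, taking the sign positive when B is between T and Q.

Work in coordinates with G = (0, 0), N = (1, 0), W = (0, 1), X = (-3, 1).
1. T is the midpoint of NW ⇒ T = (1/2, 1/2)
2. H is the midpoint of XT ⇒ H = (-5/4, 3/4)
3. B is the centroid of triangle GHW ⇒ B = (-5/12, 7/12)
line TB meets HW at Q = (-25/16, 11/16)
B = T + t·(Q−T) with t = 4/9, so TB:BQ = 4/9:5/9

TB:BQ = 4/5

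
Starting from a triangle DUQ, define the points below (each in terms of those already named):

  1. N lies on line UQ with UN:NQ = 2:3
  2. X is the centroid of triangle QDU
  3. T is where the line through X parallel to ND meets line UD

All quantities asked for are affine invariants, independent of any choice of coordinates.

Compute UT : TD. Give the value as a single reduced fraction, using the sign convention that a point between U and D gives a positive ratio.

UT:TD = -7

Assign D = (0, 0), U = (1, 0), Q = (0, 1) — the answer is frame-independent, so this choice is without loss of generality.
1. N lies on line UQ with UN:NQ = 2:3 ⇒ N = (3/5, 2/5)
2. X is the centroid of triangle QDU ⇒ X = (1/3, 1/3)
3. T is where the line through X parallel to ND meets line UD ⇒ T = (-1/6, 0)
T = U + t·(D−U) with t = 7/6, so UT:TD = t:(1−t) = 7/6:-1/6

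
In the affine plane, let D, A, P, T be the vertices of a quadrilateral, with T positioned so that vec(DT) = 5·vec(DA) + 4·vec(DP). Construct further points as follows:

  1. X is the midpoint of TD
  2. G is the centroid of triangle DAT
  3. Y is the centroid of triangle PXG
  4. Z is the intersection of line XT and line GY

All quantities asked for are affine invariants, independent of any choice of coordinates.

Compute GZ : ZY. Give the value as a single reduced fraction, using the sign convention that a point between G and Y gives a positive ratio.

GZ:ZY = 12/11

Work in coordinates with D = (0, 0), A = (1, 0), P = (0, 1), T = (5, 4).
1. X is the midpoint of TD ⇒ X = (5/2, 2)
2. G is the centroid of triangle DAT ⇒ G = (2, 4/3)
3. Y is the centroid of triangle PXG ⇒ Y = (3/2, 13/9)
4. Z is the intersection of line XT and line GY ⇒ Z = (40/23, 32/23)
Z = G + t·(Y−G) with t = 12/23, so GZ:ZY = t:(1−t) = 12/23:11/23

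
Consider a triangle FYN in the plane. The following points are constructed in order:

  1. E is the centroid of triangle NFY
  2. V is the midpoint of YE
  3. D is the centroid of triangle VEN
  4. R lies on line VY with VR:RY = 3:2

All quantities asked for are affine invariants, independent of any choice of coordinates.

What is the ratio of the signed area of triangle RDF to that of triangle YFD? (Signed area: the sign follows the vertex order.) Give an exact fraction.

[RDF]:[YFD] = -37/45

Set F = (0, 0), Y = (1, 0), N = (0, 1); any affine frame gives the same invariant.
1. E is the centroid of triangle NFY ⇒ E = (1/3, 1/3)
2. V is the midpoint of YE ⇒ V = (2/3, 1/6)
3. D is the centroid of triangle VEN ⇒ D = (1/3, 1/2)
4. R lies on line VY with VR:RY = 3:2 ⇒ R = (13/15, 1/15)
2·[RDF] = 37/90, 2·[YFD] = -1/2
[RDF]:[YFD] = 37/90:-1/2 = -37/45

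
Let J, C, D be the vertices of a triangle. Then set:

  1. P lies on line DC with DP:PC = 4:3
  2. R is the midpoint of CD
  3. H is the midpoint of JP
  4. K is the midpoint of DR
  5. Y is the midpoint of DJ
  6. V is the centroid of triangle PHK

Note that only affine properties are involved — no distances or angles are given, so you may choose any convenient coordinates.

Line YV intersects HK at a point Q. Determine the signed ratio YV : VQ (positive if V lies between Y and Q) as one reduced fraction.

YV:VQ = -11/3

Assign J = (0, 0), C = (1, 0), D = (0, 1) — the answer is frame-independent, so this choice is without loss of generality.
1. P lies on line DC with DP:PC = 4:3 ⇒ P = (4/7, 3/7)
2. R is the midpoint of CD ⇒ R = (1/2, 1/2)
3. H is the midpoint of JP ⇒ H = (2/7, 3/14)
4. K is the midpoint of DR ⇒ K = (1/4, 3/4)
5. Y is the midpoint of DJ ⇒ Y = (0, 1/2)
6. V is the centroid of triangle PHK ⇒ V = (31/84, 13/28)
line YV meets HK at Q = (62/231, 73/154)
V = Y + t·(Q−Y) with t = 11/8, so YV:VQ = 11/8:-3/8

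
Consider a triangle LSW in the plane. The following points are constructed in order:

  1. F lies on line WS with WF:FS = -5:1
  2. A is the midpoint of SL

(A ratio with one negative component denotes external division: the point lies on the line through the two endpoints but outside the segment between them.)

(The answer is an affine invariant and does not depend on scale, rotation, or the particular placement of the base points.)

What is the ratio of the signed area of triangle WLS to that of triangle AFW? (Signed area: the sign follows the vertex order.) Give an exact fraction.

Work in coordinates with L = (0, 0), S = (1, 0), W = (0, 1).
1. F lies on line WS with WF:FS = -5:1 ⇒ F = (5/4, -1/4)
2. A is the midpoint of SL ⇒ A = (1/2, 0)
2·[WLS] = 1, 2·[AFW] = 5/8
[WLS]:[AFW] = 1:5/8 = 8/5

[WLS]:[AFW] = 8/5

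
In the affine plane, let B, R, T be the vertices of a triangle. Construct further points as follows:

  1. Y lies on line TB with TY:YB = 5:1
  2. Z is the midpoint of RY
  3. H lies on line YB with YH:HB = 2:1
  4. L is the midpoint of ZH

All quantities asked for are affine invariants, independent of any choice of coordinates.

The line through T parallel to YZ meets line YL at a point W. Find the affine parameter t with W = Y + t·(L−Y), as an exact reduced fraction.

Work in coordinates with B = (0, 0), R = (1, 0), T = (0, 1).
1. Y lies on line TB with TY:YB = 5:1 ⇒ Y = (0, 1/6)
2. Z is the midpoint of RY ⇒ Z = (1/2, 1/12)
3. H lies on line YB with YH:HB = 2:1 ⇒ H = (0, 1/18)
4. L is the midpoint of ZH ⇒ L = (1/4, 5/72)
through T parallel to YZ: direction (1/2, -1/12); meets YL at W = (-15/4, 13/8)
W = Y + t·(L−Y) with t = -15

t = -15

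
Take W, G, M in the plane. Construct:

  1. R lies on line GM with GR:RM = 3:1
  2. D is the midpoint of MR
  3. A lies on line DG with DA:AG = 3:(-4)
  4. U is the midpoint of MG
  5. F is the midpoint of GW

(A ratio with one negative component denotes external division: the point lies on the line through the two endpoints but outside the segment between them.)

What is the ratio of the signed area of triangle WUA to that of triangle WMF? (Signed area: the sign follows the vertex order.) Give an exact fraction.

Set W = (0, 0), G = (1, 0), M = (0, 1); any affine frame gives the same invariant.
1. R lies on line GM with GR:RM = 3:1 ⇒ R = (1/4, 3/4)
2. D is the midpoint of MR ⇒ D = (1/8, 7/8)
3. A lies on line DG with DA:AG = 3:(-4) ⇒ A = (-5/2, 7/2)
4. U is the midpoint of MG ⇒ U = (1/2, 1/2)
5. F is the midpoint of GW ⇒ F = (1/2, 0)
2·[WUA] = 3, 2·[WMF] = -1/2
[WUA]:[WMF] = 3:-1/2 = -6

[WUA]:[WMF] = -6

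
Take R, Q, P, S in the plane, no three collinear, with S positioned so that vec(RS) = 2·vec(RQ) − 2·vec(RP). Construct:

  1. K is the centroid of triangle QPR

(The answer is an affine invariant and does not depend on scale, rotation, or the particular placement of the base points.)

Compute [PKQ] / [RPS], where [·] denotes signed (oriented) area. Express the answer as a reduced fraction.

Work in coordinates with R = (0, 0), Q = (1, 0), P = (0, 1), S = (2, -2).
1. K is the centroid of triangle QPR ⇒ K = (1/3, 1/3)
2·[PKQ] = 1/3, 2·[RPS] = -2
[PKQ]:[RPS] = 1/3:-2 = -1/6

[PKQ]:[RPS] = -1/6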